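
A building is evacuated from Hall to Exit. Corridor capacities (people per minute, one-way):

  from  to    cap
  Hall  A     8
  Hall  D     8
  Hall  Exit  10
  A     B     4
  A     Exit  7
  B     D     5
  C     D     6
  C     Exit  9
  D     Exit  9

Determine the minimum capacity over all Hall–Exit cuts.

26

Augment Hall→Exit: bottleneck 10, flow now 10.
Augment Hall→A→Exit: bottleneck 7, flow now 17.
Augment Hall→D→Exit: bottleneck 8, flow now 25.
Augment Hall→A→B→D→Exit: bottleneck 1, flow now 26.
No augmenting path remains; maximum flow = 26.
By max-flow min-cut, the minimum cut capacity equals the max flow.
In the residual graph, reachable from Hall: {Hall}.
Min-cut edges: Hall→A (8), Hall→D (8), Hall→Exit (10); capacity 8 + 8 + 10 = 26.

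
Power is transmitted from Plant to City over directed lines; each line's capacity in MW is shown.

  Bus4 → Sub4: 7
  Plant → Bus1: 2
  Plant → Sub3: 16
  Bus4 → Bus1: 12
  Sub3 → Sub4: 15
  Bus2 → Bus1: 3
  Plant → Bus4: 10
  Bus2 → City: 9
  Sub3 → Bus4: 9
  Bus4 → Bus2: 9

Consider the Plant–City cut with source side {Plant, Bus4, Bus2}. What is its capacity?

Edges leaving {Plant, Bus4, Bus2}: Plant→Sub3 (16), Plant→Bus1 (2), Bus4→Sub4 (7), Bus4→Bus1 (12), Bus2→Bus1 (3), Bus2→City (9).
Cut capacity = 16 + 2 + 7 + 12 + 3 + 9 = 49.

49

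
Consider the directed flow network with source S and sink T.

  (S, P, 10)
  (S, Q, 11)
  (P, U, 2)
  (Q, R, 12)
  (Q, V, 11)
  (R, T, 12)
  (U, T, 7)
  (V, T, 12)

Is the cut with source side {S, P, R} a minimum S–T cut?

Given cut capacity: 11 + 2 + 12 = 25.
Augment S→P→U→T: bottleneck 2, flow now 2.
Augment S→Q→R→T: bottleneck 11, flow now 13.
No augmenting path remains; maximum flow = 13.
In the residual graph, reachable from S: {S, P}.
Min-cut edges: S→Q (11), P→U (2); capacity 11 + 2 = 13.
Cut capacity 25 exceeds the max flow 13, so it is not minimum.

No — its capacity is 25, but the minimum cut has capacity 13.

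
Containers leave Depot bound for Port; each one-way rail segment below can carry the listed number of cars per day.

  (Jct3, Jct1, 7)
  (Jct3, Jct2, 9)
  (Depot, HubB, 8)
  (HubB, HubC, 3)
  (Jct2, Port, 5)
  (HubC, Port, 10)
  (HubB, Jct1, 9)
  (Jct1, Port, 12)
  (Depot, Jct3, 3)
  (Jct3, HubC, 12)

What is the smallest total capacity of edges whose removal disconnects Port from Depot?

11

Augment Depot→Jct3→HubC→Port: bottleneck 3, flow now 3.
Augment Depot→HubB→HubC→Port: bottleneck 3, flow now 6.
Augment Depot→HubB→Jct1→Port: bottleneck 5, flow now 11.
No augmenting path remains; maximum flow = 11.
By max-flow min-cut, the minimum cut capacity equals the max flow.
In the residual graph, reachable from Depot: {Depot}.
Min-cut edges: Depot→Jct3 (3), Depot→HubB (8); capacity 3 + 8 = 11.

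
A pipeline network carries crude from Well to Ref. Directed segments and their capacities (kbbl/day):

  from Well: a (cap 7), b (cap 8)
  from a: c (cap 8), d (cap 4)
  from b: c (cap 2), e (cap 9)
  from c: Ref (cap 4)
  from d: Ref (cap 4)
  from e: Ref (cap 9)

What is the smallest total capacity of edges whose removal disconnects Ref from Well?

15

Augment Well→a→c→Ref: bottleneck 4, flow now 4.
Augment Well→a→d→Ref: bottleneck 3, flow now 7.
Augment Well→b→e→Ref: bottleneck 8, flow now 15.
No augmenting path remains; maximum flow = 15.
By max-flow min-cut, the minimum cut capacity equals the max flow.
In the residual graph, reachable from Well: {Well}.
Min-cut edges: Well→a (7), Well→b (8); capacity 7 + 8 = 15.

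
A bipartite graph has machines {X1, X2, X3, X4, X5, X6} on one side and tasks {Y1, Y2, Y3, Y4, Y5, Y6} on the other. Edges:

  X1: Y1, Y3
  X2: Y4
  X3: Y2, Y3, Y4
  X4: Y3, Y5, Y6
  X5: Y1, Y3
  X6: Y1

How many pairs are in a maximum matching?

5

Unit-capacity flow: source→left, listed edges, right→sink; max matching = max flow.
Augmenting path X1→Y1 (+1); matched 1.
Augmenting path X2→Y4 (+1); matched 2.
Augmenting path X3→Y2 (+1); matched 3.
Augmenting path X4→Y3 (+1); matched 4.
Augmenting path X5→Y3→X4→Y5 (+1); matched 5.
No augmenting path remains; maximum matching = 5.
König certificate: {X2, X3, X4, Y1, Y3} is a vertex cover of size 5 (every listed pair touches it), so no matching can be larger.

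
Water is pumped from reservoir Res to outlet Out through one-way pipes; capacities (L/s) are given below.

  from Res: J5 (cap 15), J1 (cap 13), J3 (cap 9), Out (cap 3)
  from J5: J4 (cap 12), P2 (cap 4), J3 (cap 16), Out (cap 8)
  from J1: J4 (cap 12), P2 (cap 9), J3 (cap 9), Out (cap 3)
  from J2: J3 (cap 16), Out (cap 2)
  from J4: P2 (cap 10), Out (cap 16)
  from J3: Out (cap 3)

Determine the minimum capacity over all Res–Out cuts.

Augment Res→Out: bottleneck 3, flow now 3.
Augment Res→J5→Out: bottleneck 8, flow now 11.
Augment Res→J1→Out: bottleneck 3, flow now 14.
Augment Res→J3→Out: bottleneck 3, flow now 17.
Augment Res→J5→J4→Out: bottleneck 7, flow now 24.
Augment Res→J1→J4→Out: bottleneck 9, flow now 33.
No augmenting path remains; maximum flow = 33.
By max-flow min-cut, the minimum cut capacity equals the max flow.
In the residual graph, reachable from Res: {Res, J5, J1, J4, P2, J3}.
Min-cut edges: Res→Out (3), J5→Out (8), J1→Out (3), J4→Out (16), J3→Out (3); capacity 3 + 8 + 3 + 16 + 3 = 33.

33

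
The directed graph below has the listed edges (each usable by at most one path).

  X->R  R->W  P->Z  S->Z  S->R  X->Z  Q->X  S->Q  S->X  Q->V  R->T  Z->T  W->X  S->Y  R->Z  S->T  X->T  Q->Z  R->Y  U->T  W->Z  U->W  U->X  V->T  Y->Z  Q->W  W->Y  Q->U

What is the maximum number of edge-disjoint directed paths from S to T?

5

Assign every edge capacity 1; by Menger, the answer equals the max flow.
Path S→T (+1); total 1.
Path S→R→T (+1); total 2.
Path S→X→T (+1); total 3.
Path S→Z→T (+1); total 4.
Path S→Q→U→T (+1); total 5.
No residual S→T path; max flow = 5.
Certifying cut of size 5: {S→Q, S→R, S→T, S→X, Z→T}.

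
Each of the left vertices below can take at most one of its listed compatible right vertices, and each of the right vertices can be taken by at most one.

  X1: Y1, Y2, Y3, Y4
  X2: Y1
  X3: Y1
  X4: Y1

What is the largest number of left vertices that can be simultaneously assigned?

2

Unit-capacity flow: source→left, listed edges, right→sink; max matching = max flow.
Augmenting path X1→Y1 (+1); matched 1.
Augmenting path X2→Y1→X1→Y2 (+1); matched 2.
No augmenting path remains; maximum matching = 2.
König certificate: {X1, Y1} is a vertex cover of size 2 (every listed pair touches it), so no matching can be larger.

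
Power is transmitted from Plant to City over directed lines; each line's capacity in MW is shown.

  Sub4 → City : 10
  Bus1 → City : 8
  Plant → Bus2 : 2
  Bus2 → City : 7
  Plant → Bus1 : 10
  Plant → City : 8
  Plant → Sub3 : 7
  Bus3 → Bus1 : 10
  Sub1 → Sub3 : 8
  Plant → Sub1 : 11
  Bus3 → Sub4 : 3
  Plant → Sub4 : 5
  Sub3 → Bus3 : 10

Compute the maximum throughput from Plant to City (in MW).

Augment Plant→City: bottleneck 8, flow now 8.
Augment Plant→Bus2→City: bottleneck 2, flow now 10.
Augment Plant→Sub4→City: bottleneck 5, flow now 15.
Augment Plant→Bus1→City: bottleneck 8, flow now 23.
Augment Plant→Sub3→Bus3→Sub4→City: bottleneck 3, flow now 26.
No augmenting path remains; maximum flow = 26.
In the residual graph, reachable from Plant: {Plant, Sub1, Sub3, Bus3, Bus1}.
Min-cut edges: Plant→Bus2 (2), Plant→Sub4 (5), Plant→City (8), Bus3→Sub4 (3), Bus1→City (8); capacity 2 + 5 + 8 + 3 + 8 = 26.
This cut is saturated, so no flow can exceed 26.

26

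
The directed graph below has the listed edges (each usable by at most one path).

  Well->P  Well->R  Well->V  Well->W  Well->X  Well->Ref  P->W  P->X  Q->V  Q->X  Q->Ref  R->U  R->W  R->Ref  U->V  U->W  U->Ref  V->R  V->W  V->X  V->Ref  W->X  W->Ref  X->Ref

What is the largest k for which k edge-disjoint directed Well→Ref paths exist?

Assign every edge capacity 1; by Menger, the answer equals the max flow.
Path Well→Ref (+1); total 1.
Path Well→R→Ref (+1); total 2.
Path Well→V→Ref (+1); total 3.
Path Well→W→Ref (+1); total 4.
Path Well→X→Ref (+1); total 5.
No residual Well→Ref path; max flow = 5.
Certifying cut of size 5: {W→Ref, Well→R, Well→Ref, Well→V, X→Ref}.

5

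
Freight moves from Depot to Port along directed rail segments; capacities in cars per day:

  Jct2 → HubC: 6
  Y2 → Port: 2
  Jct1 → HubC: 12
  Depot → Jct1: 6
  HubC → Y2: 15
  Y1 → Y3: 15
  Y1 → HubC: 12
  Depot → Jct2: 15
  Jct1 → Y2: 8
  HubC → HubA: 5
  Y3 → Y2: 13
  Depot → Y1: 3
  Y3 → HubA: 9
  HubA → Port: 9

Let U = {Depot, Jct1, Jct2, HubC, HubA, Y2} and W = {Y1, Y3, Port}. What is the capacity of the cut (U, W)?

Edges leaving {Depot, Jct1, Jct2, HubC, HubA, Y2}: Depot→Y1 (3), HubA→Port (9), Y2→Port (2).
Cut capacity = 3 + 9 + 2 = 14.

14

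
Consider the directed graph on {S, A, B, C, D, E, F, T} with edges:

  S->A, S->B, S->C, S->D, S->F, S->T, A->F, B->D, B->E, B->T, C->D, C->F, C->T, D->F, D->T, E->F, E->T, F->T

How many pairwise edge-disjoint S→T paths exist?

Assign every edge capacity 1; by Menger, the answer equals the max flow.
Path S→T (+1); total 1.
Path S→B→T (+1); total 2.
Path S→C→T (+1); total 3.
Path S→D→T (+1); total 4.
Path S→F→T (+1); total 5.
No residual S→T path; max flow = 5.
Certifying cut of size 5: {F→T, S→B, S→C, S→D, S→T}.

5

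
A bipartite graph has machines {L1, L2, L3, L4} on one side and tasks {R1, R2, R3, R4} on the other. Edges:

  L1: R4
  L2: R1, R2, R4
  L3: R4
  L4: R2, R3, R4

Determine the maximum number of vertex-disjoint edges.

3

Unit-capacity flow: source→left, listed edges, right→sink; max matching = max flow.
Augmenting path L1→R4 (+1); matched 1.
Augmenting path L2→R1 (+1); matched 2.
Augmenting path L4→R2 (+1); matched 3.
No augmenting path remains; maximum matching = 3.
König certificate: {L2, L4, R4} is a vertex cover of size 3 (every listed pair touches it), so no matching can be larger.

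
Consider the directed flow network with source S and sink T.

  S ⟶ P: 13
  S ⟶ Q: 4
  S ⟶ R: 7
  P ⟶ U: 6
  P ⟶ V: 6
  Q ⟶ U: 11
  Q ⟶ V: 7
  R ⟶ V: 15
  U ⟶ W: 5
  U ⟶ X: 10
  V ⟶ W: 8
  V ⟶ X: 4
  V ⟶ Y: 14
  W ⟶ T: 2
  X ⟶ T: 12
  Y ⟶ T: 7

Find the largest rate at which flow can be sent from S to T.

Augment S→P→U→W→T: bottleneck 2, flow now 2.
Augment S→P→U→X→T: bottleneck 4, flow now 6.
Augment S→P→V→X→T: bottleneck 4, flow now 10.
Augment S→P→V→Y→T: bottleneck 2, flow now 12.
Augment S→Q→U→X→T: bottleneck 4, flow now 16.
Augment S→R→V→Y→T: bottleneck 5, flow now 21.
No augmenting path remains; maximum flow = 21.
In the residual graph, reachable from S: {S, P, Q, R, U, V, W, X, Y}.
Min-cut edges: W→T (2), X→T (12), Y→T (7); capacity 2 + 12 + 7 = 21.
This cut is saturated, so no flow can exceed 21.

21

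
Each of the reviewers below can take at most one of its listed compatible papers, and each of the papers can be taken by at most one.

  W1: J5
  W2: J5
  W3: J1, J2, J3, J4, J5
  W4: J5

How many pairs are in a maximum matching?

Unit-capacity flow: source→left, listed edges, right→sink; max matching = max flow.
Augmenting path W1→J5 (+1); matched 1.
Augmenting path W3→J1 (+1); matched 2.
No augmenting path remains; maximum matching = 2.
König certificate: {W3, J5} is a vertex cover of size 2 (every listed pair touches it), so no matching can be larger.

2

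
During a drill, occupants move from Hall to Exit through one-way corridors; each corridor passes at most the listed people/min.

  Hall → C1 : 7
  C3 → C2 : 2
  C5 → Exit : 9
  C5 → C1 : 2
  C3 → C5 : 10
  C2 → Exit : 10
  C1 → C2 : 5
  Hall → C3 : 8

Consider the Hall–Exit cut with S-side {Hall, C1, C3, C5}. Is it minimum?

No — its capacity is 16, but the minimum cut has capacity 13.

Given cut capacity: 5 + 2 + 9 = 16.
Augment Hall→C1→C2→Exit: bottleneck 5, flow now 5.
Augment Hall→C3→C5→Exit: bottleneck 8, flow now 13.
No augmenting path remains; maximum flow = 13.
In the residual graph, reachable from Hall: {Hall, C1}.
Min-cut edges: Hall→C3 (8), C1→C2 (5); capacity 8 + 5 = 13.
Cut capacity 16 exceeds the max flow 13, so it is not minimum.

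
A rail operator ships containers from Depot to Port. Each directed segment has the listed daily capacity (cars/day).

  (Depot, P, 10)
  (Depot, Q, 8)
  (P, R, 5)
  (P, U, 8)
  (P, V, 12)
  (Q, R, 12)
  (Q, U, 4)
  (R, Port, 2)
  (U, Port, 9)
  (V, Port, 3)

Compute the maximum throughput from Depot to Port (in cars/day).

14

Augment Depot→P→R→Port: bottleneck 2, flow now 2.
Augment Depot→P→U→Port: bottleneck 8, flow now 10.
Augment Depot→Q→U→Port: bottleneck 1, flow now 11.
Augment Depot→Q→R→P→V→Port: bottleneck 2, flow now 13. (uses reverse residual edge)
Augment Depot→Q→U→P→V→Port: bottleneck 1, flow now 14. (uses reverse residual edge)
No augmenting path remains; maximum flow = 14.
In the residual graph, reachable from Depot: {Depot, P, Q, R, U, V}.
Min-cut edges: R→Port (2), U→Port (9), V→Port (3); capacity 2 + 9 + 3 = 14.
This cut is saturated, so no flow can exceed 14.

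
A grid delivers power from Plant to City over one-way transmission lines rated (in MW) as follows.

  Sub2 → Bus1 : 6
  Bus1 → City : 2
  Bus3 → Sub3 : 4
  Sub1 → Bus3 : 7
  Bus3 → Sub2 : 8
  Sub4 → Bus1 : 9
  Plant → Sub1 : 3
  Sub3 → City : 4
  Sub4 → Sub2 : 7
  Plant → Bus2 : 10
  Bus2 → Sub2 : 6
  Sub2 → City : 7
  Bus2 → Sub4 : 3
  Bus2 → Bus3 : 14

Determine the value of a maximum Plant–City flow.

13

Augment Plant→Bus2→Sub2→City: bottleneck 6, flow now 6.
Augment Plant→Bus2→Bus3→Sub2→City: bottleneck 1, flow now 7.
Augment Plant→Bus2→Bus3→Sub3→City: bottleneck 3, flow now 10.
Augment Plant→Sub1→Bus3→Sub3→City: bottleneck 1, flow now 11.
Augment Plant→Sub1→Bus3→Sub2→Bus1→City: bottleneck 2, flow now 13.
No augmenting path remains; maximum flow = 13.
In the residual graph, reachable from Plant: {Plant}.
Min-cut edges: Plant→Bus2 (10), Plant→Sub1 (3); capacity 10 + 3 = 13.
This cut is saturated, so no flow can exceed 13.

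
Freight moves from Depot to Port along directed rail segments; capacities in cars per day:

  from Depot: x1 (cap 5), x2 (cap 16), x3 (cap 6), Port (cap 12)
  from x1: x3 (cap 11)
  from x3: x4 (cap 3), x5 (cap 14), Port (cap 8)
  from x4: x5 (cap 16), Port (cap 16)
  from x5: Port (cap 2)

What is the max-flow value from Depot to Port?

Augment Depot→Port: bottleneck 12, flow now 12.
Augment Depot→x3→Port: bottleneck 6, flow now 18.
Augment Depot→x1→x3→Port: bottleneck 2, flow now 20.
Augment Depot→x1→x3→x4→Port: bottleneck 3, flow now 23.
No augmenting path remains; maximum flow = 23.
In the residual graph, reachable from Depot: {Depot, x2}.
Min-cut edges: Depot→x1 (5), Depot→x3 (6), Depot→Port (12); capacity 5 + 6 + 12 = 23.
This cut is saturated, so no flow can exceed 23.

23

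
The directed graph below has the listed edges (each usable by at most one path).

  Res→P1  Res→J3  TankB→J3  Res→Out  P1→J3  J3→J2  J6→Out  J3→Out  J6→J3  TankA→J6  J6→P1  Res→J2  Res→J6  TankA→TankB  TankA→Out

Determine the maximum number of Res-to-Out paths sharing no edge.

3

Assign every edge capacity 1; by Menger, the answer equals the max flow.
Path Res→Out (+1); total 1.
Path Res→J6→Out (+1); total 2.
Path Res→J3→Out (+1); total 3.
No residual Res→Out path; max flow = 3.
Certifying cut of size 3: {J3→Out, Res→J6, Res→Out}.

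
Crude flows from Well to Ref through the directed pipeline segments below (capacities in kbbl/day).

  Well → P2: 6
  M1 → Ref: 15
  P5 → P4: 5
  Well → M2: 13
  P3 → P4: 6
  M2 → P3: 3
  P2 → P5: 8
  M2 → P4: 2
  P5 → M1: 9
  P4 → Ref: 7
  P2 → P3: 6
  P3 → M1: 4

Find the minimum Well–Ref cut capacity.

Augment Well→M2→P4→Ref: bottleneck 2, flow now 2.
Augment Well→M2→P3→P4→Ref: bottleneck 3, flow now 5.
Augment Well→P2→P3→P4→Ref: bottleneck 2, flow now 7.
Augment Well→P2→P3→M1→Ref: bottleneck 4, flow now 11.
No augmenting path remains; maximum flow = 11.
By max-flow min-cut, the minimum cut capacity equals the max flow.
In the residual graph, reachable from Well: {Well, M2}.
Min-cut edges: Well→P2 (6), M2→P3 (3), M2→P4 (2); capacity 6 + 3 + 2 = 11.

11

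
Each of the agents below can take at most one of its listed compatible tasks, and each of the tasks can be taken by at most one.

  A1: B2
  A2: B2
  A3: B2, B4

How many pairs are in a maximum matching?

2

Unit-capacity flow: source→left, listed edges, right→sink; max matching = max flow.
Augmenting path A1→B2 (+1); matched 1.
Augmenting path A3→B4 (+1); matched 2.
No augmenting path remains; maximum matching = 2.
König certificate: {A3, B2} is a vertex cover of size 2 (every listed pair touches it), so no matching can be larger.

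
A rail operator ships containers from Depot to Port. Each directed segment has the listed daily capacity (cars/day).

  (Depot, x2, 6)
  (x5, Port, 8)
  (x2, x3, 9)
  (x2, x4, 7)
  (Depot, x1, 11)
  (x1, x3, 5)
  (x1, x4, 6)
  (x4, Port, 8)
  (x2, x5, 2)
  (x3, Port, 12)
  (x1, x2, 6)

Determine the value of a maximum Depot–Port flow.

17

Augment Depot→x1→x3→Port: bottleneck 5, flow now 5.
Augment Depot→x1→x4→Port: bottleneck 6, flow now 11.
Augment Depot→x2→x3→Port: bottleneck 6, flow now 17.
No augmenting path remains; maximum flow = 17.
In the residual graph, reachable from Depot: {Depot}.
Min-cut edges: Depot→x1 (11), Depot→x2 (6); capacity 11 + 6 = 17.
This cut is saturated, so no flow can exceed 17.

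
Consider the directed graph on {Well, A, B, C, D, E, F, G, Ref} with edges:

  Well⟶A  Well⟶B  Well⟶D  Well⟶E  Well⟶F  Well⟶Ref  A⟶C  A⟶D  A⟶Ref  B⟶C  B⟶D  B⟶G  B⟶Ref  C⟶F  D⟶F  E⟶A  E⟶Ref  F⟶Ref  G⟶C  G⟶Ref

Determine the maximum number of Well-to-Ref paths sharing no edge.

5

Assign every edge capacity 1; by Menger, the answer equals the max flow.
Path Well→Ref (+1); total 1.
Path Well→A→Ref (+1); total 2.
Path Well→B→Ref (+1); total 3.
Path Well→E→Ref (+1); total 4.
Path Well→F→Ref (+1); total 5.
No residual Well→Ref path; max flow = 5.
Certifying cut of size 5: {F→Ref, Well→A, Well→B, Well→E, Well→Ref}.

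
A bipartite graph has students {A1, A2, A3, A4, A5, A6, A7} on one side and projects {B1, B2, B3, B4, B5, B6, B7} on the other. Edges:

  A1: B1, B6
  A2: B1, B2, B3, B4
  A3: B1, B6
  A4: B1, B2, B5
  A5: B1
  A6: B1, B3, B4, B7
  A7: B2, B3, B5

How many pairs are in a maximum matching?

Unit-capacity flow: source→left, listed edges, right→sink; max matching = max flow.
Augmenting path A1→B1 (+1); matched 1.
Augmenting path A2→B2 (+1); matched 2.
Augmenting path A3→B6 (+1); matched 3.
Augmenting path A4→B5 (+1); matched 4.
Augmenting path A6→B3 (+1); matched 5.
Augmenting path A7→B2→A2→B4 (+1); matched 6.
No augmenting path remains; maximum matching = 6.
König certificate: {A2, A4, A6, A7, B1, B6} is a vertex cover of size 6 (every listed pair touches it), so no matching can be larger.

6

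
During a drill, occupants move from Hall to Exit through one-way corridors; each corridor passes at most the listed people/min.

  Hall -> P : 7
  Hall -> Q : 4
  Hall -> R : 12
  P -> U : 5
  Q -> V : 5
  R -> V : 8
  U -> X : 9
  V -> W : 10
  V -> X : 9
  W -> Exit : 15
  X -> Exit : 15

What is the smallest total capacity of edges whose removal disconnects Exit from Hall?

Augment Hall→P→U→X→Exit: bottleneck 5, flow now 5.
Augment Hall→Q→V→W→Exit: bottleneck 4, flow now 9.
Augment Hall→R→V→W→Exit: bottleneck 6, flow now 15.
Augment Hall→R→V→X→Exit: bottleneck 2, flow now 17.
No augmenting path remains; maximum flow = 17.
By max-flow min-cut, the minimum cut capacity equals the max flow.
In the residual graph, reachable from Hall: {Hall, P, R}.
Min-cut edges: Hall→Q (4), P→U (5), R→V (8); capacity 4 + 5 + 8 = 17.

17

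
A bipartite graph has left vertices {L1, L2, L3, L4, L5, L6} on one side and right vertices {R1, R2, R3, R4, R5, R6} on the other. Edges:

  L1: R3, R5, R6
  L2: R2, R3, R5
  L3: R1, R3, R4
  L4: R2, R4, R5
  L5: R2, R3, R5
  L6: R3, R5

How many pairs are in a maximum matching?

6

Unit-capacity flow: source→left, listed edges, right→sink; max matching = max flow.
Augmenting path L1→R3 (+1); matched 1.
Augmenting path L2→R2 (+1); matched 2.
Augmenting path L3→R1 (+1); matched 3.
Augmenting path L4→R4 (+1); matched 4.
Augmenting path L5→R5 (+1); matched 5.
Augmenting path L6→R3→L1→R6 (+1); matched 6.
No augmenting path remains; maximum matching = 6.
König certificate: {L1, L2, L3, L4, L5, L6} is a vertex cover of size 6 (every listed pair touches it), so no matching can be larger.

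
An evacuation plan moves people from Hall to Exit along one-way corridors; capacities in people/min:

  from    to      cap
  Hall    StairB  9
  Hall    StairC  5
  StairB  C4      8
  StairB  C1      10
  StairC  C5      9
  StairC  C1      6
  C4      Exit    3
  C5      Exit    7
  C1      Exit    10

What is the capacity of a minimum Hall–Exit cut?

Augment Hall→StairB→C4→Exit: bottleneck 3, flow now 3.
Augment Hall→StairB→C1→Exit: bottleneck 6, flow now 9.
Augment Hall→StairC→C5→Exit: bottleneck 5, flow now 14.
No augmenting path remains; maximum flow = 14.
By max-flow min-cut, the minimum cut capacity equals the max flow.
In the residual graph, reachable from Hall: {Hall}.
Min-cut edges: Hall→StairB (9), Hall→StairC (5); capacity 9 + 5 = 14.

14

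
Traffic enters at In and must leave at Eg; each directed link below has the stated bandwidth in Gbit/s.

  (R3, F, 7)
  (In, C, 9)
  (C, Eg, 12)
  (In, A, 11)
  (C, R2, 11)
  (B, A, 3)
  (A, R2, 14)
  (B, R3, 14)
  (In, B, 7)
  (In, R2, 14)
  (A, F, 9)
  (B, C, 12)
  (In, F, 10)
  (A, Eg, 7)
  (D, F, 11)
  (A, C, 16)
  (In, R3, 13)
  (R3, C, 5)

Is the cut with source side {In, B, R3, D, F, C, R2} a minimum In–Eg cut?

No — its capacity is 26, but the minimum cut has capacity 19.

Given cut capacity: 11 + 3 + 12 = 26.
Augment In→A→Eg: bottleneck 7, flow now 7.
Augment In→C→Eg: bottleneck 9, flow now 16.
Augment In→B→C→Eg: bottleneck 3, flow now 19.
No augmenting path remains; maximum flow = 19.
In the residual graph, reachable from In: {In, B, A, R3, F, C, R2}.
Min-cut edges: A→Eg (7), C→Eg (12); capacity 7 + 12 = 19.
Cut capacity 26 exceeds the max flow 19, so it is not minimum.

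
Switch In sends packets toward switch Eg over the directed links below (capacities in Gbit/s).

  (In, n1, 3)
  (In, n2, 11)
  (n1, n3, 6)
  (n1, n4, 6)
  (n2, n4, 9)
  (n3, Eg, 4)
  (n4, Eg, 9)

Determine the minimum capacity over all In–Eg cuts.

12

Augment In→n1→n3→Eg: bottleneck 3, flow now 3.
Augment In→n2→n4→Eg: bottleneck 9, flow now 12.
No augmenting path remains; maximum flow = 12.
By max-flow min-cut, the minimum cut capacity equals the max flow.
In the residual graph, reachable from In: {In, n2}.
Min-cut edges: In→n1 (3), n2→n4 (9); capacity 3 + 9 = 12.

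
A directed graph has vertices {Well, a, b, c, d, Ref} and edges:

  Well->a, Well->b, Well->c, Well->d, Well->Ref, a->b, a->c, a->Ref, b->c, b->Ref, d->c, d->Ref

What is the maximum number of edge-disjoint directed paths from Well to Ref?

Assign every edge capacity 1; by Menger, the answer equals the max flow.
Path Well→Ref (+1); total 1.
Path Well→a→Ref (+1); total 2.
Path Well→b→Ref (+1); total 3.
Path Well→d→Ref (+1); total 4.
No residual Well→Ref path; max flow = 4.
Certifying cut of size 4: {Well→Ref, Well→a, Well→b, Well→d}.

4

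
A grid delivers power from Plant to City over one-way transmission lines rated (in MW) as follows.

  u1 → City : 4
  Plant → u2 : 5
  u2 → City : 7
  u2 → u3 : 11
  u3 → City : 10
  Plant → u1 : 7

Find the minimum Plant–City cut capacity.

Augment Plant→u1→City: bottleneck 4, flow now 4.
Augment Plant→u2→City: bottleneck 5, flow now 9.
No augmenting path remains; maximum flow = 9.
By max-flow min-cut, the minimum cut capacity equals the max flow.
In the residual graph, reachable from Plant: {Plant, u1}.
Min-cut edges: Plant→u2 (5), u1→City (4); capacity 5 + 4 = 9.

9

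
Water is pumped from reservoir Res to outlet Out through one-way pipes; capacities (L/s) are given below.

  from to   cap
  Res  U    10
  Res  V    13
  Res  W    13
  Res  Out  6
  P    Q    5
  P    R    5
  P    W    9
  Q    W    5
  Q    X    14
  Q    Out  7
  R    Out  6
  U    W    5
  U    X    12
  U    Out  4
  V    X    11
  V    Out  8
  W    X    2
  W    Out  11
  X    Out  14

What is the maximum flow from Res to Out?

Augment Res→Out: bottleneck 6, flow now 6.
Augment Res→U→Out: bottleneck 4, flow now 10.
Augment Res→V→Out: bottleneck 8, flow now 18.
Augment Res→W→Out: bottleneck 11, flow now 29.
Augment Res→U→X→Out: bottleneck 6, flow now 35.
Augment Res→V→X→Out: bottleneck 5, flow now 40.
Augment Res→W→X→Out: bottleneck 2, flow now 42.
No augmenting path remains; maximum flow = 42.
In the residual graph, reachable from Res: {Res}.
Min-cut edges: Res→U (10), Res→V (13), Res→W (13), Res→Out (6); capacity 10 + 13 + 13 + 6 = 42.
This cut is saturated, so no flow can exceed 42.

42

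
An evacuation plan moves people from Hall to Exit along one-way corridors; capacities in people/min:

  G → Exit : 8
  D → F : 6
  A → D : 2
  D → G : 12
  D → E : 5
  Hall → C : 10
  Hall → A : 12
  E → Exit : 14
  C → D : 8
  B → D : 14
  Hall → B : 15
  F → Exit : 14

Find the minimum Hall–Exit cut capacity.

19

Augment Hall→A→D→E→Exit: bottleneck 2, flow now 2.
Augment Hall→B→D→E→Exit: bottleneck 3, flow now 5.
Augment Hall→B→D→F→Exit: bottleneck 6, flow now 11.
Augment Hall→B→D→G→Exit: bottleneck 5, flow now 16.
Augment Hall→C→D→G→Exit: bottleneck 3, flow now 19.
No augmenting path remains; maximum flow = 19.
By max-flow min-cut, the minimum cut capacity equals the max flow.
In the residual graph, reachable from Hall: {Hall, A, B, C, D, G}.
Min-cut edges: D→E (5), D→F (6), G→Exit (8); capacity 5 + 6 + 8 = 19.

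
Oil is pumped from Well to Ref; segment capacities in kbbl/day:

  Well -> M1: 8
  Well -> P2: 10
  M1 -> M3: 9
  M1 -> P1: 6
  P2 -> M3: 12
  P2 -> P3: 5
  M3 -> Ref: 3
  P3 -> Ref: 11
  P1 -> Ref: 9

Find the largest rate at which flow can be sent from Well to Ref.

14

Augment Well→M1→M3→Ref: bottleneck 3, flow now 3.
Augment Well→M1→P1→Ref: bottleneck 5, flow now 8.
Augment Well→P2→P3→Ref: bottleneck 5, flow now 13.
Augment Well→P2→M3→M1→P1→Ref: bottleneck 1, flow now 14. (uses reverse residual edge)
No augmenting path remains; maximum flow = 14.
In the residual graph, reachable from Well: {Well, M1, P2, M3}.
Min-cut edges: M1→P1 (6), P2→P3 (5), M3→Ref (3); capacity 6 + 5 + 3 = 14.
This cut is saturated, so no flow can exceed 14.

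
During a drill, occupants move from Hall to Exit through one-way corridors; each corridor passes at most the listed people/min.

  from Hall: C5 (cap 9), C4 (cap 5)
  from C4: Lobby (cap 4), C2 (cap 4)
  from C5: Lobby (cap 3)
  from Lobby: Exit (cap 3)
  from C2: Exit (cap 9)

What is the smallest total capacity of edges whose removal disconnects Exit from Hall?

7

Augment Hall→C4→Lobby→Exit: bottleneck 3, flow now 3.
Augment Hall→C4→C2→Exit: bottleneck 2, flow now 5.
Augment Hall→C5→Lobby→C4→C2→Exit: bottleneck 2, flow now 7. (uses reverse residual edge)
No augmenting path remains; maximum flow = 7.
By max-flow min-cut, the minimum cut capacity equals the max flow.
In the residual graph, reachable from Hall: {Hall, C4, C5, Lobby}.
Min-cut edges: C4→C2 (4), Lobby→Exit (3); capacity 4 + 3 = 7.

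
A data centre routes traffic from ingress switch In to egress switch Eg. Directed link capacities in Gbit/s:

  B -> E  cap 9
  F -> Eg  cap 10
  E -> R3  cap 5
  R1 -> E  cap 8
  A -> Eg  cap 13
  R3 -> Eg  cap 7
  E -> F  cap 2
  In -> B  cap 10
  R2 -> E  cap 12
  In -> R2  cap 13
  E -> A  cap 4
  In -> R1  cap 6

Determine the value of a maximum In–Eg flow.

11

Augment In→R1→E→A→Eg: bottleneck 4, flow now 4.
Augment In→R1→E→R3→Eg: bottleneck 2, flow now 6.
Augment In→R2→E→R3→Eg: bottleneck 3, flow now 9.
Augment In→R2→E→F→Eg: bottleneck 2, flow now 11.
No augmenting path remains; maximum flow = 11.
In the residual graph, reachable from In: {In, R1, R2, B, E}.
Min-cut edges: E→A (4), E→R3 (5), E→F (2); capacity 4 + 5 + 2 = 11.
This cut is saturated, so no flow can exceed 11.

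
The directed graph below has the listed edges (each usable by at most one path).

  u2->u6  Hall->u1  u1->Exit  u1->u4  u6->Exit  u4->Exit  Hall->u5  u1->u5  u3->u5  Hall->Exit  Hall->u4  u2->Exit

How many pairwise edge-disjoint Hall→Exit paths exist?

Assign every edge capacity 1; by Menger, the answer equals the max flow.
Path Hall→Exit (+1); total 1.
Path Hall→u1→Exit (+1); total 2.
Path Hall→u4→Exit (+1); total 3.
No residual Hall→Exit path; max flow = 3.
Certifying cut of size 3: {Hall→Exit, Hall→u1, Hall→u4}.

3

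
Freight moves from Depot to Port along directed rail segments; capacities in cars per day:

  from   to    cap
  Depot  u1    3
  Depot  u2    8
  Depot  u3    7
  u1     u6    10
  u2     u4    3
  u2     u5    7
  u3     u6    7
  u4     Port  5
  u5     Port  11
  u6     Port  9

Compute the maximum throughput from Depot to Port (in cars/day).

Augment Depot→u1→u6→Port: bottleneck 3, flow now 3.
Augment Depot→u2→u4→Port: bottleneck 3, flow now 6.
Augment Depot→u2→u5→Port: bottleneck 5, flow now 11.
Augment Depot→u3→u6→Port: bottleneck 6, flow now 17.
No augmenting path remains; maximum flow = 17.
In the residual graph, reachable from Depot: {Depot, u1, u3, u6}.
Min-cut edges: Depot→u2 (8), u6→Port (9); capacity 8 + 9 = 17.
This cut is saturated, so no flow can exceed 17.

17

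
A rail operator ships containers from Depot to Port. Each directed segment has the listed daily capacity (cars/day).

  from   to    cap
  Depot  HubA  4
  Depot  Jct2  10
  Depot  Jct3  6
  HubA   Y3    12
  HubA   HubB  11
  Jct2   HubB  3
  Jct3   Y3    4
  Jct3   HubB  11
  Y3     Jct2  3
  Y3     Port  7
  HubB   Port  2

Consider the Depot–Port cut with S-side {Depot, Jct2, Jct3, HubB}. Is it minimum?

No — its capacity is 10, but the minimum cut has capacity 9.

Given cut capacity: 4 + 4 + 2 = 10.
Augment Depot→HubA→Y3→Port: bottleneck 4, flow now 4.
Augment Depot→Jct2→HubB→Port: bottleneck 2, flow now 6.
Augment Depot→Jct3→Y3→Port: bottleneck 3, flow now 9.
No augmenting path remains; maximum flow = 9.
In the residual graph, reachable from Depot: {Depot, HubA, Jct2, Jct3, Y3, HubB}.
Min-cut edges: Y3→Port (7), HubB→Port (2); capacity 7 + 2 = 9.
Cut capacity 10 exceeds the max flow 9, so it is not minimum.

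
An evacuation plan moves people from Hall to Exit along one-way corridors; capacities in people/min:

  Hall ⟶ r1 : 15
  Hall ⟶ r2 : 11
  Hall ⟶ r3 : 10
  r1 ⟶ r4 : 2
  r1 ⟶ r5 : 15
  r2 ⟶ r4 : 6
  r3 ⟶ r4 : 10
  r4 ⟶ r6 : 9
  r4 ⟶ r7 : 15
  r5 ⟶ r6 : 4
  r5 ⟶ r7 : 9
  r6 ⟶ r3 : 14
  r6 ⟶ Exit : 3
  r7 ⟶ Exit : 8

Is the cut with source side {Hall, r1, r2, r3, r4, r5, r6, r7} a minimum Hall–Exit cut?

Given cut capacity: 3 + 8 = 11.
Augment Hall→r1→r4→r6→Exit: bottleneck 2, flow now 2.
Augment Hall→r1→r5→r6→Exit: bottleneck 1, flow now 3.
Augment Hall→r1→r5→r7→Exit: bottleneck 8, flow now 11.
No augmenting path remains; maximum flow = 11.
Cut capacity 11 equals the max flow, so it is a minimum cut.

Yes — it is a minimum cut (capacity 11).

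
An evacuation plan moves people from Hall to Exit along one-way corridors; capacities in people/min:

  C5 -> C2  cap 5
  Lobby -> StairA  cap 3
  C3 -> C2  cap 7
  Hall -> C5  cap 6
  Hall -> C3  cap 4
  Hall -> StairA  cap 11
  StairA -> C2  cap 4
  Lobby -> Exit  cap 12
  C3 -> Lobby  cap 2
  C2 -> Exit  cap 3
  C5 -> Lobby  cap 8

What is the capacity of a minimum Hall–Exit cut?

11

Augment Hall→StairA→C2→Exit: bottleneck 3, flow now 3.
Augment Hall→C3→Lobby→Exit: bottleneck 2, flow now 5.
Augment Hall→C5→Lobby→Exit: bottleneck 6, flow now 11.
No augmenting path remains; maximum flow = 11.
By max-flow min-cut, the minimum cut capacity equals the max flow.
In the residual graph, reachable from Hall: {Hall, StairA, C3, C2}.
Min-cut edges: Hall→C5 (6), C3→Lobby (2), C2→Exit (3); capacity 6 + 2 + 3 = 11.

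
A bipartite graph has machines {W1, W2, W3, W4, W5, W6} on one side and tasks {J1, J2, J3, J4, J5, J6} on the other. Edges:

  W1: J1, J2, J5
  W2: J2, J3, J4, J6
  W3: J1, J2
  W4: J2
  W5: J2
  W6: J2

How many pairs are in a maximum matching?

Unit-capacity flow: source→left, listed edges, right→sink; max matching = max flow.
Augmenting path W1→J1 (+1); matched 1.
Augmenting path W2→J2 (+1); matched 2.
Augmenting path W3→J1→W1→J5 (+1); matched 3.
Augmenting path W4→J2→W2→J3 (+1); matched 4.
No augmenting path remains; maximum matching = 4.
König certificate: {W1, W2, W3, J2} is a vertex cover of size 4 (every listed pair touches it), so no matching can be larger.

4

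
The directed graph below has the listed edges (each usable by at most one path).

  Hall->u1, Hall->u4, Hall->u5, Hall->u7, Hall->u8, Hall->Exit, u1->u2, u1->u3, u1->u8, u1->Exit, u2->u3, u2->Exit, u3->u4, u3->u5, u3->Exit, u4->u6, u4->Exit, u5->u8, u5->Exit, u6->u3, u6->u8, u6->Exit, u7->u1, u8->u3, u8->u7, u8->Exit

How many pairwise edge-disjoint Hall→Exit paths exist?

6

Assign every edge capacity 1; by Menger, the answer equals the max flow.
Path Hall→Exit (+1); total 1.
Path Hall→u1→Exit (+1); total 2.
Path Hall→u4→Exit (+1); total 3.
Path Hall→u5→Exit (+1); total 4.
Path Hall→u8→Exit (+1); total 5.
Path Hall→u7→u1→u2→Exit (+1); total 6.
No residual Hall→Exit path; max flow = 6.
Certifying cut of size 6: {Hall→Exit, Hall→u1, Hall→u4, Hall→u5, Hall→u7, Hall→u8}.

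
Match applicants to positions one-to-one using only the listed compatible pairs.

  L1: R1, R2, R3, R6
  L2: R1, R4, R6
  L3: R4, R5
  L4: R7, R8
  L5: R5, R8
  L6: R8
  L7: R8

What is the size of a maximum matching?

Unit-capacity flow: source→left, listed edges, right→sink; max matching = max flow.
Augmenting path L1→R1 (+1); matched 1.
Augmenting path L2→R4 (+1); matched 2.
Augmenting path L3→R5 (+1); matched 3.
Augmenting path L4→R7 (+1); matched 4.
Augmenting path L5→R8 (+1); matched 5.
Augmenting path L6→R8→L5→R5→L3→R4→L2→R6 (+1); matched 6.
No augmenting path remains; maximum matching = 6.
König certificate: {L1, L2, L3, L4, L5, R8} is a vertex cover of size 6 (every listed pair touches it), so no matching can be larger.

6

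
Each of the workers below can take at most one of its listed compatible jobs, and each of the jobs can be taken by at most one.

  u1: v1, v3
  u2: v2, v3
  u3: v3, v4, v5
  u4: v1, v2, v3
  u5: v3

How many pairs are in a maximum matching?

4

Unit-capacity flow: source→left, listed edges, right→sink; max matching = max flow.
Augmenting path u1→v1 (+1); matched 1.
Augmenting path u2→v2 (+1); matched 2.
Augmenting path u3→v3 (+1); matched 3.
Augmenting path u4→v3→u3→v4 (+1); matched 4.
No augmenting path remains; maximum matching = 4.
König certificate: {u3, v1, v2, v3} is a vertex cover of size 4 (every listed pair touches it), so no matching can be larger.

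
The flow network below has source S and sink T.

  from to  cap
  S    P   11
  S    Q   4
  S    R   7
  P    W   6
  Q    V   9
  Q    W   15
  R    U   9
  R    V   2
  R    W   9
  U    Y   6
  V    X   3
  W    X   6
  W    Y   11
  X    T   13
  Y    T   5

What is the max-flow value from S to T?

14

Augment S→P→W→X→T: bottleneck 6, flow now 6.
Augment S→Q→V→X→T: bottleneck 3, flow now 9.
Augment S→Q→W→Y→T: bottleneck 1, flow now 10.
Augment S→R→U→Y→T: bottleneck 4, flow now 14.
No augmenting path remains; maximum flow = 14.
In the residual graph, reachable from S: {S, P, Q, R, U, V, W, Y}.
Min-cut edges: V→X (3), W→X (6), Y→T (5); capacity 3 + 6 + 5 = 14.
This cut is saturated, so no flow can exceed 14.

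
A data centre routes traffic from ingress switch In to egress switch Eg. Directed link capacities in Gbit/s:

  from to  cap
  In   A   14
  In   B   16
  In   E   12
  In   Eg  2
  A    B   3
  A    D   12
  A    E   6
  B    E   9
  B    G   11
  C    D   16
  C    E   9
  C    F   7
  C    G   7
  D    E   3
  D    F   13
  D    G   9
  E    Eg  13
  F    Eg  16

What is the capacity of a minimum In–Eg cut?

Augment In→Eg: bottleneck 2, flow now 2.
Augment In→E→Eg: bottleneck 12, flow now 14.
Augment In→A→E→Eg: bottleneck 1, flow now 15.
Augment In→A→D→F→Eg: bottleneck 12, flow now 27.
No augmenting path remains; maximum flow = 27.
By max-flow min-cut, the minimum cut capacity equals the max flow.
In the residual graph, reachable from In: {In, A, B, E, G}.
Min-cut edges: In→Eg (2), A→D (12), E→Eg (13); capacity 2 + 12 + 13 = 27.

27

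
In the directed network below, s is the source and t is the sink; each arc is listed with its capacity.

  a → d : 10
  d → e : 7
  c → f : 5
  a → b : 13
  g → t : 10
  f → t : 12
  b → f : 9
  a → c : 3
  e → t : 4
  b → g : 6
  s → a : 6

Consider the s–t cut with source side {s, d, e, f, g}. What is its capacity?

Edges leaving {s, d, e, f, g}: s→a (6), e→t (4), f→t (12), g→t (10).
Cut capacity = 6 + 4 + 12 + 10 = 32.

32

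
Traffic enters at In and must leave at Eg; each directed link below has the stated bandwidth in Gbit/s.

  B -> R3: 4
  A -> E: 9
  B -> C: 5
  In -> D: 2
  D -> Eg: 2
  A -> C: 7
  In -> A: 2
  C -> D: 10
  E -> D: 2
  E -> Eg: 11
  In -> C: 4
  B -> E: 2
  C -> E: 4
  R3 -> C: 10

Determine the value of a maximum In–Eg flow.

Augment In→D→Eg: bottleneck 2, flow now 2.
Augment In→A→E→Eg: bottleneck 2, flow now 4.
Augment In→C→E→Eg: bottleneck 4, flow now 8.
No augmenting path remains; maximum flow = 8.
In the residual graph, reachable from In: {In}.
Min-cut edges: In→A (2), In→C (4), In→D (2); capacity 2 + 4 + 2 = 8.
This cut is saturated, so no flow can exceed 8.

8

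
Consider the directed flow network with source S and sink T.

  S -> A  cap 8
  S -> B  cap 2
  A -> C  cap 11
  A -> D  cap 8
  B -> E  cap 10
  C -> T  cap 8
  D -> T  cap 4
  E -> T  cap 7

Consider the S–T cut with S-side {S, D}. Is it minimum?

No — its capacity is 14, but the minimum cut has capacity 10.

Given cut capacity: 8 + 2 + 4 = 14.
Augment S→A→C→T: bottleneck 8, flow now 8.
Augment S→B→E→T: bottleneck 2, flow now 10.
No augmenting path remains; maximum flow = 10.
In the residual graph, reachable from S: {S}.
Min-cut edges: S→A (8), S→B (2); capacity 8 + 2 = 10.
Cut capacity 14 exceeds the max flow 10, so it is not minimum.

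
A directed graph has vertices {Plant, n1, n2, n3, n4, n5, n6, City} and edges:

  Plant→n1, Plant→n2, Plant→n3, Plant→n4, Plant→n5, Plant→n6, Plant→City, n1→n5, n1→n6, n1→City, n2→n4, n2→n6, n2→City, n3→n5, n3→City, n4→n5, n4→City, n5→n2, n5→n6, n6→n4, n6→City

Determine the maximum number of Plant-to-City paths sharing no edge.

Assign every edge capacity 1; by Menger, the answer equals the max flow.
Path Plant→City (+1); total 1.
Path Plant→n1→City (+1); total 2.
Path Plant→n2→City (+1); total 3.
Path Plant→n3→City (+1); total 4.
Path Plant→n4→City (+1); total 5.
Path Plant→n6→City (+1); total 6.
No residual Plant→City path; max flow = 6.
Certifying cut of size 6: {Plant→City, Plant→n1, Plant→n3, n2→City, n4→City, n6→City}.

6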